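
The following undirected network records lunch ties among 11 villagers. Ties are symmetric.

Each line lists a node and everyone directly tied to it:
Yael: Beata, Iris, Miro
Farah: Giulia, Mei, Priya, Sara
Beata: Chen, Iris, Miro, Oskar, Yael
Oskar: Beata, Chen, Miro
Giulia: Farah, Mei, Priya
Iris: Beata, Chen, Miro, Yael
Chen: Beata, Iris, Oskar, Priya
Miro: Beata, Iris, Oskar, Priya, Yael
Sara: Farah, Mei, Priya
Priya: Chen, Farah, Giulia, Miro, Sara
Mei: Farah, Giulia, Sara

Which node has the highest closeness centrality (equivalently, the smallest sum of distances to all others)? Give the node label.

Farness (sum of distances to all others) for each node — Beata:20, Chen:17, Farah:20, Giulia:21, Iris:21, Mei:27, Miro:16, Oskar:22, Priya:15, Sara:21, Yael:22.
The smallest farness is 15, for Priya, so Priya has the highest closeness.

Priya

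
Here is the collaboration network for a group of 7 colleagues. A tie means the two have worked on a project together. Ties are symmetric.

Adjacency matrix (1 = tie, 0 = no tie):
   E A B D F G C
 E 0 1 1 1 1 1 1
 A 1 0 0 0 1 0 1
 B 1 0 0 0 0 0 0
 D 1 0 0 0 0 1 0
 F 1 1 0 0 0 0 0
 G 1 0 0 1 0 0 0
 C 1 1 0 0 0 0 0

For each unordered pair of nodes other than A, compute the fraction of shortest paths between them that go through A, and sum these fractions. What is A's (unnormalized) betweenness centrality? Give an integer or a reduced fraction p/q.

Pairs whose geodesics pass through A — F–C: 1/2.
All other pairs contribute 0.
Summing the contributions gives betweenness(A) = 1/2.

1/2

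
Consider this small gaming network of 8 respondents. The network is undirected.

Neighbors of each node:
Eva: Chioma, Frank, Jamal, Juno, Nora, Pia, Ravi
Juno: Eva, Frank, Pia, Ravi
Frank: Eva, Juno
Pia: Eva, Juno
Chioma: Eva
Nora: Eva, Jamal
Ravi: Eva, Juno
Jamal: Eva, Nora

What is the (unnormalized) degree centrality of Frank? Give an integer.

2

Frank is directly tied to Eva and Juno. That is 2 neighbors, so the degree of Frank is 2.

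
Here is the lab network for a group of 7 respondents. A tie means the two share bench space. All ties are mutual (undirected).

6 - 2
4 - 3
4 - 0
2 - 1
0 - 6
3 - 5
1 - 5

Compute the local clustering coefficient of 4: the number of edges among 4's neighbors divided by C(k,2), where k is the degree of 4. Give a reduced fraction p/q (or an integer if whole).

4's neighbors: 0 and 3 (k = 2).
Possible neighbor pairs: C(2,2) = 1. Edges among them: none → e = 0.
Clustering(4) = 0/1.

0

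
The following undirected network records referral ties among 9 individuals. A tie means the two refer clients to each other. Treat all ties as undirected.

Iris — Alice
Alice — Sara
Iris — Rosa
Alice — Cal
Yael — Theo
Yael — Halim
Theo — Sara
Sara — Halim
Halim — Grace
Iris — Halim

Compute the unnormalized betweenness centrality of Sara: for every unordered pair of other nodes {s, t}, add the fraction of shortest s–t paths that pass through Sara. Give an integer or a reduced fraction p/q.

Pairs whose geodesics pass through Sara — Yael–Cal: 2/3; Yael–Alice: 2/3; Cal–Grace: 1/2; Cal–Theo: 1; Cal–Halim: 1/2; Grace–Theo: 1/2; Grace–Alice: 1/2; Rosa–Theo: 2/3; Theo–Iris: 2/3; Theo–Halim: 1/2; Theo–Alice: 1; Halim–Alice: 1/2.
All other pairs contribute 0.
Summing the contributions gives betweenness(Sara) = 23/3.

23/3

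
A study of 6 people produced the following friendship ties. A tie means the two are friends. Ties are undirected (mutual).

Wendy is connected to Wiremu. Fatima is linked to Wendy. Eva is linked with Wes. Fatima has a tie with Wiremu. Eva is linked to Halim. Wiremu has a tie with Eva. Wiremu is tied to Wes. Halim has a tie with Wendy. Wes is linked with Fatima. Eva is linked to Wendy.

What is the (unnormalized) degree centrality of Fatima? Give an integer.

3

Fatima is directly tied to Wendy, Wes, and Wiremu. That is 3 neighbors, so the degree of Fatima is 3.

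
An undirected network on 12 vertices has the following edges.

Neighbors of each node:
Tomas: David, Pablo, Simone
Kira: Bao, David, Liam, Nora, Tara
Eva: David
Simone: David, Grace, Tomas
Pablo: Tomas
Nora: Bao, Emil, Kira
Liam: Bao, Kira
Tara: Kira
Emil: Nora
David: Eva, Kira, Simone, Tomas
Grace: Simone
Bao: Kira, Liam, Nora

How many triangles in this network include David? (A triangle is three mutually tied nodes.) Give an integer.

1

David's neighbors: Eva, Kira, Simone, and Tomas.
Neighbor pairs that are themselves tied: David–Simone–Tomas. Each forms one triangle with David, for 1 in total.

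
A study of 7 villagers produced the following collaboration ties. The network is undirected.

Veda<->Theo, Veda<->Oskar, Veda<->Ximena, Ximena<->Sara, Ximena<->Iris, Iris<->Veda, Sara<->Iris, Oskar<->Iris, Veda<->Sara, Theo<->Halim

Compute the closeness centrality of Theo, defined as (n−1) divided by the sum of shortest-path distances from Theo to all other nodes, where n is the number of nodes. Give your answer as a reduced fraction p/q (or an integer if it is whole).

Distances from Theo: Halim:1, Iris:2, Oskar:2, Sara:2, Veda:1, Ximena:2. Sum = 10.
n = 7, so closeness = 6/10 = 3/5.

3/5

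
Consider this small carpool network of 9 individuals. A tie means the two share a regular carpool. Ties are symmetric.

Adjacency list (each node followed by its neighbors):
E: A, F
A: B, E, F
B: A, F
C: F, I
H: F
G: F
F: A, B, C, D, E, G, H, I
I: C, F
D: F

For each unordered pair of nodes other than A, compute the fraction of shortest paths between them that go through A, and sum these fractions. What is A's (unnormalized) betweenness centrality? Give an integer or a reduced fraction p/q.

Pairs whose geodesics pass through A — B–E: 1/2.
All other pairs contribute 0.
Summing the contributions gives betweenness(A) = 1/2.

1/2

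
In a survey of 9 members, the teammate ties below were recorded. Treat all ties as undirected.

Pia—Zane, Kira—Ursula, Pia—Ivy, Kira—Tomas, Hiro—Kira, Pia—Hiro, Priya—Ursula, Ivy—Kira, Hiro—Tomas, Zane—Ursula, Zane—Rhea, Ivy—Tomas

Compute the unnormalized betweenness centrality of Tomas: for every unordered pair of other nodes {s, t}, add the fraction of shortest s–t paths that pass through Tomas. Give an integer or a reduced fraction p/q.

1/3

Pairs whose geodesics pass through Tomas — Hiro–Ivy: 1/3.
All other pairs contribute 0.
Summing the contributions gives betweenness(Tomas) = 1/3.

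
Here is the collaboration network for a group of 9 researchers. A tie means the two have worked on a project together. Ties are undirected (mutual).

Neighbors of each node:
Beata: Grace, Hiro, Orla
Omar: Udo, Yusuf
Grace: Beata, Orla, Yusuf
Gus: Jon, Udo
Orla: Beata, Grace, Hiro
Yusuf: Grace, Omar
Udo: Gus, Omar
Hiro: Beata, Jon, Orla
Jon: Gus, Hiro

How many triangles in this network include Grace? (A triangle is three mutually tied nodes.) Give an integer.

Grace's neighbors: Beata, Orla, and Yusuf.
Neighbor pairs that are themselves tied: Grace–Beata–Orla. Each forms one triangle with Grace, for 1 in total.

1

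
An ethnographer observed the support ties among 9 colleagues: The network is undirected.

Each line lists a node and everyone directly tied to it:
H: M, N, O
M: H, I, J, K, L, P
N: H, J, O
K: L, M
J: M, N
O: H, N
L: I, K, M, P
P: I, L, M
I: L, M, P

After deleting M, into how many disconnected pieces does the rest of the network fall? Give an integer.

2

Without M, the remaining ties split the others into: {I, K, L, P}; {H, J, N, O}.
That's 2 separate components.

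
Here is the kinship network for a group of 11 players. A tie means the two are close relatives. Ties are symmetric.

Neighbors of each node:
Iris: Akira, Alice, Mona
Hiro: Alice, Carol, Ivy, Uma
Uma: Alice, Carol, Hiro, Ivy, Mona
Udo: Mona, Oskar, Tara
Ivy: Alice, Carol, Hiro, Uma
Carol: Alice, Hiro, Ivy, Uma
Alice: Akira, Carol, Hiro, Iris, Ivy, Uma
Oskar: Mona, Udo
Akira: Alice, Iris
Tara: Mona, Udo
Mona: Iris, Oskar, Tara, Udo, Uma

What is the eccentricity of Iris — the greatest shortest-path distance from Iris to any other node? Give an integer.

Distances from Iris: Akira:1, Alice:1, Carol:2, Hiro:2, Ivy:2, Mona:1, Oskar:2, Tara:2, Udo:2, Uma:2.
The largest is 2 (to Hiro, Carol, Uma, Ivy, Oskar, Tara, and Udo), so the eccentricity of Iris is 2.

2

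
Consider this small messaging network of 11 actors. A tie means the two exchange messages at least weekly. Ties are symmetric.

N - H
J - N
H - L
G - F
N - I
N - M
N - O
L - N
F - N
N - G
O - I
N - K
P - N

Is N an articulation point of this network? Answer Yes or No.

Removing N leaves {K} with no path to {H and L}, so the network splits into 7 components. N is a cut vertex.

Yes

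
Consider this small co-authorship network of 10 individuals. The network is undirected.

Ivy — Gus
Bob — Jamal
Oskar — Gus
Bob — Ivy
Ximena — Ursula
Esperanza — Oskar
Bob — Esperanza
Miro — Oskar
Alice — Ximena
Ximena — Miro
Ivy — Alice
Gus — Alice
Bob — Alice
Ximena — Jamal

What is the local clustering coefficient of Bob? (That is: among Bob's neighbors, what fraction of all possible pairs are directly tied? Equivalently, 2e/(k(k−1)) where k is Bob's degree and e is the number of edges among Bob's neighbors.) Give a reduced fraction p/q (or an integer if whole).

1/6

Bob's neighbors: Alice, Esperanza, Ivy, and Jamal (k = 4).
Possible neighbor pairs: C(4,2) = 6. Edges among them: Alice–Ivy → e = 1.
Clustering(Bob) = 1/6.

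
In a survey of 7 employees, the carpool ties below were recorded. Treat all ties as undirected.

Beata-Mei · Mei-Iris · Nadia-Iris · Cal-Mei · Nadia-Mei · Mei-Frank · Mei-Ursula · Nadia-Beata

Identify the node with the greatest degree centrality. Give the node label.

Mei

Degrees — Beata:2, Cal:1, Frank:1, Iris:2, Mei:6, Nadia:3, Ursula:1.
The maximum is 6, attained only by Mei.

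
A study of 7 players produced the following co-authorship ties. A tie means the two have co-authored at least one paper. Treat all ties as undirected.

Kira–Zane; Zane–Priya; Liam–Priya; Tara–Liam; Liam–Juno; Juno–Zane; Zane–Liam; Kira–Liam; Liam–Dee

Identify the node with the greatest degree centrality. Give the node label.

Degrees — Dee:1, Juno:2, Kira:2, Liam:6, Priya:2, Tara:1, Zane:4.
The maximum is 6, attained only by Liam.

Liam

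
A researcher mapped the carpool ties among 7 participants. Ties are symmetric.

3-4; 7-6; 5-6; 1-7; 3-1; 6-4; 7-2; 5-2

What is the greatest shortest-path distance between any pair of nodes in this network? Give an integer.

3

Eccentricity of each node (its greatest distance to any other): 1:3, 2:3, 3:3, 4:3, 5:3, 6:2, 7:2.
The maximum eccentricity is 3, realized for instance by the pair 5–1 via 5 – 2 – 7 – 1. So the diameter is 3.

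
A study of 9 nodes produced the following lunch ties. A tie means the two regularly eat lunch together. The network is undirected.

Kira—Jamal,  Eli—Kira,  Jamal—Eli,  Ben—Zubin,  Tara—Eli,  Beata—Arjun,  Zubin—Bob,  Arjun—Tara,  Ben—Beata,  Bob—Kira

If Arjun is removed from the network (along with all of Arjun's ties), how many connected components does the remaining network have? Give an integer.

1

Arjun's neighbors (Beata and Tara) remain reachable from one another through other ties, so the rest of the network stays in one piece.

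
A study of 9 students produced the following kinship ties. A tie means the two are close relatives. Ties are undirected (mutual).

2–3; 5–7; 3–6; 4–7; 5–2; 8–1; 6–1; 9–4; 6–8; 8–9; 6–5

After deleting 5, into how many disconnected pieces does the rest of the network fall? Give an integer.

5's neighbors (2, 6, and 7) remain reachable from one another through other ties, so the rest of the network stays in one piece.

1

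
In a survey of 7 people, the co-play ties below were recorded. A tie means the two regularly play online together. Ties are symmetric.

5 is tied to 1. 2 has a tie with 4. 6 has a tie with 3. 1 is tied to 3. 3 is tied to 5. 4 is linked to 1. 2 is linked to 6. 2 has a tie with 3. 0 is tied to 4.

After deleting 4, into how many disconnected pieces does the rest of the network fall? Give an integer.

2

Without 4, the remaining ties split the others into: {1, 2, 3, 5, 6}; {0}.
That's 2 separate components.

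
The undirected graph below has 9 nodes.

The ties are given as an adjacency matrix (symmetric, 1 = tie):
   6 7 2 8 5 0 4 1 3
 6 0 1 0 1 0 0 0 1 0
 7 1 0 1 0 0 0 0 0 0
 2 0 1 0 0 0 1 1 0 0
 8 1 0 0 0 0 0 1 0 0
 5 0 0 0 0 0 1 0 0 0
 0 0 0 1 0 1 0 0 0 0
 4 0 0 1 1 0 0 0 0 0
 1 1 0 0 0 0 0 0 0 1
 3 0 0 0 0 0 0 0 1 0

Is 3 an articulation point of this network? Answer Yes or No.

No

Even without 3, every remaining node can still reach every other (the residual graph is connected), so 3 is not a cut vertex.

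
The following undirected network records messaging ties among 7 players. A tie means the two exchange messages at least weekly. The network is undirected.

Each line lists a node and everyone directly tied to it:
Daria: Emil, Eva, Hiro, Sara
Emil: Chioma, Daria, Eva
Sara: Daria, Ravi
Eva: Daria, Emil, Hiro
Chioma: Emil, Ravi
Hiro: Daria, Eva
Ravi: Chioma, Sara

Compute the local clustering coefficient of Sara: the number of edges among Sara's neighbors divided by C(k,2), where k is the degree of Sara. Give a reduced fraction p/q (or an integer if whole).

0

Sara's neighbors: Daria and Ravi (k = 2).
Possible neighbor pairs: C(2,2) = 1. Edges among them: none → e = 0.
Clustering(Sara) = 0/1.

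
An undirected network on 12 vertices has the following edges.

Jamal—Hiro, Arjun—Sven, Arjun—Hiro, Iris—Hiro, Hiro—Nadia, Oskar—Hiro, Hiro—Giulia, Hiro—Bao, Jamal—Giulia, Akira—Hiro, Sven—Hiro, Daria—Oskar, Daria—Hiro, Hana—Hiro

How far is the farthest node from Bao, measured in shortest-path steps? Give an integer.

2

Distances from Bao: Akira:2, Arjun:2, Daria:2, Giulia:2, Hana:2, Hiro:1, Iris:2, Jamal:2, Nadia:2, Oskar:2, Sven:2.
The largest is 2 (to Akira, Sven, Iris, Jamal, Hana, Daria, Arjun, Nadia, Oskar, and Giulia), so the eccentricity of Bao is 2.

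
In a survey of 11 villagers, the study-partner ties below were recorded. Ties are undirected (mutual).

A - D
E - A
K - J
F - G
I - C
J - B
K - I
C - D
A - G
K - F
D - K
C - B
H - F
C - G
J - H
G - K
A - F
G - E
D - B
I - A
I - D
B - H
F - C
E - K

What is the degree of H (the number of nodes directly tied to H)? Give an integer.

3

H is directly tied to B, F, and J. That is 3 neighbors, so the degree of H is 3.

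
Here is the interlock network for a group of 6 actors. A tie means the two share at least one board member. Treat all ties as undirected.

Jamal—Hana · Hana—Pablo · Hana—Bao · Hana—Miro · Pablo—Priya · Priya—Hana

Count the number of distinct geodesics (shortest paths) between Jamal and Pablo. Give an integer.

The shortest distance is 2, and the only length-2 path is Jamal–Hana–Pablo. So there is exactly 1 shortest path.

1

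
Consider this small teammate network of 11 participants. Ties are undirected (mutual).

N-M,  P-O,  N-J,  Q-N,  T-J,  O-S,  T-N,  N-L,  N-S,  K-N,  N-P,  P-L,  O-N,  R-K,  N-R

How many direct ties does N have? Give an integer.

10

N is directly tied to J, K, L, M, O, P, Q, R, S, and T. That is 10 neighbors, so the degree of N is 10.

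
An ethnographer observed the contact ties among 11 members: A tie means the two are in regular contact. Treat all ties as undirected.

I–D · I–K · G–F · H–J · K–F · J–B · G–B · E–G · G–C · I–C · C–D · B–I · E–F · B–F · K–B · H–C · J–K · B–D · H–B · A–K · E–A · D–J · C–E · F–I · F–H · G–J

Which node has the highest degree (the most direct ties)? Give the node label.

B

Degrees — A:2, B:7, C:5, D:4, E:4, F:6, G:5, H:4, I:5, J:5, K:5.
The maximum is 7, attained only by B.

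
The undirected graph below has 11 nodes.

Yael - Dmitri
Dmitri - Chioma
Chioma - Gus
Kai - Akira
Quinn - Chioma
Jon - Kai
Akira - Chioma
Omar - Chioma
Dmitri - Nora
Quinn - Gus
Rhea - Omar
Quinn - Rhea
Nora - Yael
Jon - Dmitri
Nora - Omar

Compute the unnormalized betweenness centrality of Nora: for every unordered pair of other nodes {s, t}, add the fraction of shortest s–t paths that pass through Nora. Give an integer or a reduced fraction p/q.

11/3

Pairs whose geodesics pass through Nora — Omar–Jon: 1/2; Omar–Dmitri: 1/2; Omar–Yael: 1; Rhea–Jon: 1/3; Rhea–Dmitri: 1/3; Rhea–Yael: 1.
All other pairs contribute 0.
Summing the contributions gives betweenness(Nora) = 11/3.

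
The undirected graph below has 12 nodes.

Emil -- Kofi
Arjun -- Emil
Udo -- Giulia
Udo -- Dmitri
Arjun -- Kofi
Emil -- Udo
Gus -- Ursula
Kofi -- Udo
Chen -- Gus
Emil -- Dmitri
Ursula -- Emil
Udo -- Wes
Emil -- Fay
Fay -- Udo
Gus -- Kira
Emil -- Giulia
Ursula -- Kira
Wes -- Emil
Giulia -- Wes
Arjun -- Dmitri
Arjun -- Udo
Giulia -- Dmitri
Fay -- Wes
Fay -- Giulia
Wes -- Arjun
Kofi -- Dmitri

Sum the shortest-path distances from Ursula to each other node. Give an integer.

19

Distances from Ursula: Arjun:2, Chen:2, Dmitri:2, Emil:1, Fay:2, Giulia:2, Gus:1, Kira:1, Kofi:2, Udo:2, Wes:2.
Sum = 2 + 2 + 2 + 1 + 2 + 2 + 1 + 1 + 2 + 2 + 2 = 19.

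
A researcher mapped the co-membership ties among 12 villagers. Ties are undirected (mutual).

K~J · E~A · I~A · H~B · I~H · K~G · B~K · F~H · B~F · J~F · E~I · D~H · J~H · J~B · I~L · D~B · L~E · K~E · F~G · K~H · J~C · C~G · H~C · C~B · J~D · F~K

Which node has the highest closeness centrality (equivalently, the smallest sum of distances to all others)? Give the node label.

H

Farness (sum of distances to all others) for each node — A:26, B:18, C:21, D:23, E:20, F:19, G:23, H:15, I:19, J:18, K:16, L:26.
The smallest farness is 15, for H, so H has the highest closeness.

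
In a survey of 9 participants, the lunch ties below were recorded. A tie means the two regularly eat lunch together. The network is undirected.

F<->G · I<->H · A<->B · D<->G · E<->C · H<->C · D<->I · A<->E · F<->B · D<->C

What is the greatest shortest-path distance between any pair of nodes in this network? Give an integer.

Eccentricity of each node (its greatest distance to any other): A:4, B:4, C:3, D:3, E:3, F:4, G:3, H:4, I:4.
The maximum eccentricity is 4, realized for instance by the pair A–I via A – E – C – H – I. So the diameter is 4.

4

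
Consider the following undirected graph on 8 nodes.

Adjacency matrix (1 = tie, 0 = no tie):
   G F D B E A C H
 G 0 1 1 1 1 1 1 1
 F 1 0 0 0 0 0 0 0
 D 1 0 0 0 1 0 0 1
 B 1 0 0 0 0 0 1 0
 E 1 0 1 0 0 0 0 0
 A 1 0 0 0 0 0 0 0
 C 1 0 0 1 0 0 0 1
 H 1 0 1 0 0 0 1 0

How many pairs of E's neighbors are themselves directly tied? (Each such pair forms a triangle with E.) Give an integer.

1

E's neighbors: D and G.
Neighbor pairs that are themselves tied: E–D–G. Each forms one triangle with E, for 1 in total.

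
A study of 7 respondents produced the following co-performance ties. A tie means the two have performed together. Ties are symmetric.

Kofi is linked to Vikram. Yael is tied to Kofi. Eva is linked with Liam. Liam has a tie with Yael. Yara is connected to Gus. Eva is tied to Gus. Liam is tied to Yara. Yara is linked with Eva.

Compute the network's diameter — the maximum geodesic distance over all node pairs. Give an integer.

5

Eccentricity of each node (its greatest distance to any other): Eva:4, Gus:5, Kofi:4, Liam:3, Vikram:5, Yael:3, Yara:4.
The maximum eccentricity is 5, realized for instance by the pair Gus–Vikram via Gus – Yara – Liam – Yael – Kofi – Vikram. So the diameter is 5.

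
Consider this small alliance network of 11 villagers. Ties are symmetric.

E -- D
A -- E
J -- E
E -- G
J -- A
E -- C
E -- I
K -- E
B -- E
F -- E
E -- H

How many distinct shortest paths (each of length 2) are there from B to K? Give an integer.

1

The shortest distance is 2, and the only length-2 path is B–E–K. So there is exactly 1 shortest path.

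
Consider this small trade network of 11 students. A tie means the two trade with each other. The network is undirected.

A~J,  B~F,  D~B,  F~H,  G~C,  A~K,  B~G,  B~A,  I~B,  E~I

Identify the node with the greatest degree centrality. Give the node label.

Degrees — A:3, B:5, C:1, D:1, E:1, F:2, G:2, H:1, I:2, J:1, K:1.
The maximum is 5, attained only by B.

B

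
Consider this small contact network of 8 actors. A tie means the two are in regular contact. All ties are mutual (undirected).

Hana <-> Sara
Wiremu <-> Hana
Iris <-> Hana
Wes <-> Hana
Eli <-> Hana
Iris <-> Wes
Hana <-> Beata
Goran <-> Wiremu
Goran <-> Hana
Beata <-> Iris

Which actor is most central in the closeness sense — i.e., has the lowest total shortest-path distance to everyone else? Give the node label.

Hana

Farness (sum of distances to all others) for each node — Beata:12, Eli:13, Goran:12, Hana:7, Iris:11, Sara:13, Wes:12, Wiremu:12.
The smallest farness is 7, for Hana, so Hana has the highest closeness.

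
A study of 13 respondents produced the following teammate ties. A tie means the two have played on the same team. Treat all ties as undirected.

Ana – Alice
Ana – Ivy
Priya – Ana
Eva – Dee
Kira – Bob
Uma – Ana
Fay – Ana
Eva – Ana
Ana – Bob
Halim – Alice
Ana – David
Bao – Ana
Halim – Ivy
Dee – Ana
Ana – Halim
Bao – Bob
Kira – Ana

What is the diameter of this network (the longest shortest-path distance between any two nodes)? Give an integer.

Eccentricity of each node (its greatest distance to any other): Alice:2, Ana:1, Bao:2, Bob:2, David:2, Dee:2, Eva:2, Fay:2, Halim:2, Ivy:2, Kira:2, Priya:2, Uma:2.
The maximum eccentricity is 2, realized for instance by the pair Priya–Bao via Priya – Ana – Bao. So the diameter is 2.

2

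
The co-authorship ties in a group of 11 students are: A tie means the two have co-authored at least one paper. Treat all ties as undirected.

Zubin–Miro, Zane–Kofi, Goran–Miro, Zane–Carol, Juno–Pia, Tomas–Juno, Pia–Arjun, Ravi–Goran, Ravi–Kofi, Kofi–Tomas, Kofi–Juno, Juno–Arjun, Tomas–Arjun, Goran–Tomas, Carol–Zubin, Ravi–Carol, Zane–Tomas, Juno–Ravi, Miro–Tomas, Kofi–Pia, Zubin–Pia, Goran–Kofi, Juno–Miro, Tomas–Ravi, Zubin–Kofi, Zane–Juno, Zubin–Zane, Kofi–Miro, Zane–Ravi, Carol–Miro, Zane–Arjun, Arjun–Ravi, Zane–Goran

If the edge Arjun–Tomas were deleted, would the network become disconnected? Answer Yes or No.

Even without that edge, Arjun still reaches Tomas via Arjun – Juno – Tomas, so the network stays connected. Not a bridge.

No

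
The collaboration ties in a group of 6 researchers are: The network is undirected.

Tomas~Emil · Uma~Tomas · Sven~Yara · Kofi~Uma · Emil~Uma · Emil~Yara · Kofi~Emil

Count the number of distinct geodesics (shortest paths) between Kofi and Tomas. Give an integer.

The shortest distance is 2. The length-2 paths are: Kofi–Emil–Tomas; Kofi–Uma–Tomas.
That gives 2 distinct shortest paths.

2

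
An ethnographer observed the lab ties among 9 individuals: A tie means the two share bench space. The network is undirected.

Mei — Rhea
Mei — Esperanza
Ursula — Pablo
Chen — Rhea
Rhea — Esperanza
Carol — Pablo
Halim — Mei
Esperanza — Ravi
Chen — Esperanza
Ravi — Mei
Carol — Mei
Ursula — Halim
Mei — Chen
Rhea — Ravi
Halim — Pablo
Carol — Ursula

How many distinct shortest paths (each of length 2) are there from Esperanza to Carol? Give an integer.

1

The shortest distance is 2, and the only length-2 path is Esperanza–Mei–Carol. So there is exactly 1 shortest path.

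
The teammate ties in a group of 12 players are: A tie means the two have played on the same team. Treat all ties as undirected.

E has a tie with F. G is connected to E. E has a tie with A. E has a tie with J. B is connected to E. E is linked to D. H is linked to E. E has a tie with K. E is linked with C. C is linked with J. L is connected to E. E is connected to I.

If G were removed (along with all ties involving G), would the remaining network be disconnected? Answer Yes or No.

Even without G, every remaining node can still reach every other (the residual graph is connected), so G is not a cut vertex.

No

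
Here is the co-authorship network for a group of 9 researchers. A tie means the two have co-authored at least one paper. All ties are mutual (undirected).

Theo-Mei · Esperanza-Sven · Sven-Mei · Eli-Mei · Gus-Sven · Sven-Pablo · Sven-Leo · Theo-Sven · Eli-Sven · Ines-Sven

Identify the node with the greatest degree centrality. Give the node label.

Degrees — Eli:2, Esperanza:1, Gus:1, Ines:1, Leo:1, Mei:3, Pablo:1, Sven:8, Theo:2.
The maximum is 8, attained only by Sven.

Sven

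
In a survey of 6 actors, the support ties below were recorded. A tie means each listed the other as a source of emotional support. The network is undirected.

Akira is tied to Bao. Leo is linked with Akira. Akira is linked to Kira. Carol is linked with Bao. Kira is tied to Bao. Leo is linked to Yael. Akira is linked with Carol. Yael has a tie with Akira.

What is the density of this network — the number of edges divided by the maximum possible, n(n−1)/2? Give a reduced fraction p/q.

8/15

There are 8 edges and 6 nodes, so the maximum possible is C(6,2) = 15.
Density = 8/15.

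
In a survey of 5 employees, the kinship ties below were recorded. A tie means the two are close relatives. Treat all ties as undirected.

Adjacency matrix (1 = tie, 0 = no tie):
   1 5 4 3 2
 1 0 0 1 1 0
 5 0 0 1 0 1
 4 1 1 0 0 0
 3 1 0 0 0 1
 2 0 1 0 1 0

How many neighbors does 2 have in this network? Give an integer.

2 is directly tied to 3 and 5. That is 2 neighbors, so the degree of 2 is 2.

2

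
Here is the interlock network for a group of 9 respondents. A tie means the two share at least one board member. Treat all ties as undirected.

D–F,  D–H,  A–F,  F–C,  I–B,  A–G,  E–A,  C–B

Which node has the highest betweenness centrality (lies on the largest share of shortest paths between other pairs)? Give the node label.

Unnormalized betweenness of each node: A:13, B:7, C:12, D:7, E:0, F:21, G:0, H:0, I:0.
F has the largest value, 21, making it the main broker — the node through which the most shortest paths run.

F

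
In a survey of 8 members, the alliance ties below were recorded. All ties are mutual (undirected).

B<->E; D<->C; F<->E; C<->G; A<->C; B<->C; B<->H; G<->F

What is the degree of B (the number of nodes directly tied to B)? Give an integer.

3

B is directly tied to C, E, and H. That is 3 neighbors, so the degree of B is 3.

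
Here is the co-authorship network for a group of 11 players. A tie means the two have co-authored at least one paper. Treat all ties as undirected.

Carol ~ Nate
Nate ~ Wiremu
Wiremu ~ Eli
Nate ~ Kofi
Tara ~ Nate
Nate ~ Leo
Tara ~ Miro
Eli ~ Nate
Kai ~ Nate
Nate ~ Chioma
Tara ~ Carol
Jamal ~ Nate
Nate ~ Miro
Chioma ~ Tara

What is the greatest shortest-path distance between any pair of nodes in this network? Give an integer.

2

Eccentricity of each node (its greatest distance to any other): Carol:2, Chioma:2, Eli:2, Jamal:2, Kai:2, Kofi:2, Leo:2, Miro:2, Nate:1, Tara:2, Wiremu:2.
The maximum eccentricity is 2, realized for instance by the pair Jamal–Wiremu via Jamal – Nate – Wiremu. So the diameter is 2.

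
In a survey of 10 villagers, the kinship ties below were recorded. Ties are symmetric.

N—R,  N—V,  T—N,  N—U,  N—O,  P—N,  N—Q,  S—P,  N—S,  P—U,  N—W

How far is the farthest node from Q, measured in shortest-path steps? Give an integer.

2

Distances from Q: N:1, O:2, P:2, R:2, S:2, T:2, U:2, V:2, W:2.
The largest is 2 (to R, T, U, V, O, S, P, and W), so the eccentricity of Q is 2.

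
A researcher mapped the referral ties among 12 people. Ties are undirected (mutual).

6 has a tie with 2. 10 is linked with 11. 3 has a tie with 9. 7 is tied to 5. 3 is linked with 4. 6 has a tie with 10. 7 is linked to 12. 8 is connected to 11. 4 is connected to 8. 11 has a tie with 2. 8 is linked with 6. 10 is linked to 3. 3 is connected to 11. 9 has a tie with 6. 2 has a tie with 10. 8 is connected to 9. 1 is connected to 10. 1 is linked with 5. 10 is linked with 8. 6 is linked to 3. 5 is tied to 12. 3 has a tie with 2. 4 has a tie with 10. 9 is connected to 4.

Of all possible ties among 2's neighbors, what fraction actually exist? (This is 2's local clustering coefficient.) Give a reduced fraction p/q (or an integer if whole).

5/6

2's neighbors: 3, 6, 10, and 11 (k = 4).
Possible neighbor pairs: C(4,2) = 6. Edges among them: 3–6, 3–10, 3–11, 6–10, 10–11 → e = 5.
Clustering(2) = 5/6.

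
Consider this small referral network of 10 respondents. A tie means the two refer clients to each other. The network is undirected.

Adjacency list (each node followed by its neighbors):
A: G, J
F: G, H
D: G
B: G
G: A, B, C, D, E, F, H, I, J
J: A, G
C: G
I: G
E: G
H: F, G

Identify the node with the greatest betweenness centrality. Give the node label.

Unnormalized betweenness of each node: A:0, B:0, C:0, D:0, E:0, F:0, G:34, H:0, I:0, J:0.
G has the largest value, 34, making it the main broker — the node through which the most shortest paths run.

G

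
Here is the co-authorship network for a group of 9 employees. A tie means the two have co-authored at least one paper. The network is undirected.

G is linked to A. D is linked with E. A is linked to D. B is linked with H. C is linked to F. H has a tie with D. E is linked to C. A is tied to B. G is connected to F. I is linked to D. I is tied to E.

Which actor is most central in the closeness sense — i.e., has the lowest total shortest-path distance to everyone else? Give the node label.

D

Farness (sum of distances to all others) for each node — A:14, B:19, C:18, D:13, E:15, F:19, G:17, H:18, I:17.
The smallest farness is 13, for D, so D has the highest closeness.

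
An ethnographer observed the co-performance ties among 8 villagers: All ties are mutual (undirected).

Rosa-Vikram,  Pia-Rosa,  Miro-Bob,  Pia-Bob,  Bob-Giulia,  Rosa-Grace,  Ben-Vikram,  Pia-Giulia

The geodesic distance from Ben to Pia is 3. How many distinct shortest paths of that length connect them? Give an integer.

The shortest distance is 3, and the only length-3 path is Ben–Vikram–Rosa–Pia. So there is exactly 1 shortest path.

1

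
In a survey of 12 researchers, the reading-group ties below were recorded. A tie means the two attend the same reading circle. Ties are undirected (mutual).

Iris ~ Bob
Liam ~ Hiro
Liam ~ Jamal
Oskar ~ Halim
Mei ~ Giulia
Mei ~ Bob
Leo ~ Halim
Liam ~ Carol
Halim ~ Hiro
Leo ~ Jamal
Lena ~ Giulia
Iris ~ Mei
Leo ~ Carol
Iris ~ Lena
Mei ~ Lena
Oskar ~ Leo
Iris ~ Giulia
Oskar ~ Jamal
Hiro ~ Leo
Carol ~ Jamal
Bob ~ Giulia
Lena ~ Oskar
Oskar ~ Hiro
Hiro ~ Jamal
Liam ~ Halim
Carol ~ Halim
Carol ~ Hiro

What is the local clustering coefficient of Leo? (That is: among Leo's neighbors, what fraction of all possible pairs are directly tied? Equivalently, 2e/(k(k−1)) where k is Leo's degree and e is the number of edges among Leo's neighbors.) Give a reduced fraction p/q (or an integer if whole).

Leo's neighbors: Carol, Halim, Hiro, Jamal, and Oskar (k = 5).
Possible neighbor pairs: C(5,2) = 10. Edges among them: Carol–Halim, Carol–Hiro, Carol–Jamal, Halim–Hiro, Halim–Oskar, Hiro–Jamal, Hiro–Oskar, Jamal–Oskar → e = 8.
Clustering(Leo) = 8/10 = 4/5.

4/5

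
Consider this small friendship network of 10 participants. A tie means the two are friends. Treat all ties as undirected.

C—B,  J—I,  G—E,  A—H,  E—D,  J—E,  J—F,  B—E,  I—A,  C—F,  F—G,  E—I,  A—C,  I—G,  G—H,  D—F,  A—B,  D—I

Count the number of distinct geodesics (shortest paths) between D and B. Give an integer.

The shortest distance is 2, and the only length-2 path is D–E–B. So there is exactly 1 shortest path.

1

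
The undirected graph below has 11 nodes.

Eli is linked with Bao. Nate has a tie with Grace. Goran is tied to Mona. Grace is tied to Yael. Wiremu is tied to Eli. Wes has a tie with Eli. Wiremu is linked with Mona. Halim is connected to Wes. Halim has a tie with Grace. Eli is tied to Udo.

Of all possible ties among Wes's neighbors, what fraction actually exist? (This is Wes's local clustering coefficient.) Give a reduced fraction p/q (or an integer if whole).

Wes's neighbors: Eli and Halim (k = 2).
Possible neighbor pairs: C(2,2) = 1. Edges among them: none → e = 0.
Clustering(Wes) = 0/1.

0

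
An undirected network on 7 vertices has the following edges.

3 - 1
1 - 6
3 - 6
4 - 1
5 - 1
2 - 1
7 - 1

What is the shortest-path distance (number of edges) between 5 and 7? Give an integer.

One shortest route is 5 – 1 – 7, which uses 2 edges, and 5 and 7 are not directly tied, so nothing shorter exists. So d(5,7) = 2.

2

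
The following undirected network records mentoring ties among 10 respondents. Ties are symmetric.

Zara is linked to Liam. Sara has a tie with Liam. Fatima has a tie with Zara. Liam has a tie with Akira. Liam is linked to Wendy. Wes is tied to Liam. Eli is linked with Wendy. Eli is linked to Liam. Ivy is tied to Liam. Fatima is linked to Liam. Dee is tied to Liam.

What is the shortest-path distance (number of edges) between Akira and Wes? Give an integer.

2

One shortest route is Akira – Liam – Wes, which uses 2 edges, and Akira and Wes are not directly tied, so nothing shorter exists. So d(Akira,Wes) = 2.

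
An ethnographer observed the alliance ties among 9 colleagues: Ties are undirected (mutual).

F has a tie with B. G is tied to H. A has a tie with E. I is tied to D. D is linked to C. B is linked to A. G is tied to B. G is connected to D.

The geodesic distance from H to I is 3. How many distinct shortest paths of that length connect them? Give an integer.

1

The shortest distance is 3, and the only length-3 path is H–G–D–I. So there is exactly 1 shortest path.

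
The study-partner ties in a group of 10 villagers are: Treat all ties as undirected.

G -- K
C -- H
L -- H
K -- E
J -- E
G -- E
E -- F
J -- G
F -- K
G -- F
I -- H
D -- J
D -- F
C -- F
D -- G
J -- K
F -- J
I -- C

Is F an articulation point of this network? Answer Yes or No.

Yes

Removing F leaves {C, H, I, and L} with no path to {D, E, G, J, and K}, so the network splits into 2 components. F is a cut vertex.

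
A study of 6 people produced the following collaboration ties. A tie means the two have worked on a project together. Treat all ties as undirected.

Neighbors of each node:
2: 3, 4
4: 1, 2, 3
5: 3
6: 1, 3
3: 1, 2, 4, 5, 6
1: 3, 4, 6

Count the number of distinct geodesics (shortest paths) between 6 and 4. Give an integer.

2

The shortest distance is 2. The length-2 paths are: 6–3–4; 6–1–4.
That gives 2 distinct shortest paths.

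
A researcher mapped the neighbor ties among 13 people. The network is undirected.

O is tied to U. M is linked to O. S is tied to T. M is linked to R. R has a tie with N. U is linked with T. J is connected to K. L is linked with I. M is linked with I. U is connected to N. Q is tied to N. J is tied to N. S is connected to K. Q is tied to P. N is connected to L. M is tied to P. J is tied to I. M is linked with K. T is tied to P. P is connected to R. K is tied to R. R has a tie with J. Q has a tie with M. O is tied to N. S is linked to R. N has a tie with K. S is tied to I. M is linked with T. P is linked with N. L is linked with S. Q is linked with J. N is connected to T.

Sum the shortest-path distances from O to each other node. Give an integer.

22

Distances from O: I:2, J:2, K:2, L:2, M:1, N:1, P:2, Q:2, R:2, S:3, T:2, U:1.
Sum = 2 + 2 + 2 + 2 + 1 + 1 + 2 + 2 + 2 + 3 + 2 + 1 = 22.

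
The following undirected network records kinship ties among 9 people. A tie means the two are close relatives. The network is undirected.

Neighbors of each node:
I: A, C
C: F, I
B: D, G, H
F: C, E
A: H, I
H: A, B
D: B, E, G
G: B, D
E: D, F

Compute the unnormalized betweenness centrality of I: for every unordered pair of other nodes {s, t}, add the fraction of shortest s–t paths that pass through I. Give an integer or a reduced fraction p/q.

9/2

Pairs whose geodesics pass through I — H–F: 1/2; H–C: 1; B–C: 1/2; E–A: 1/2; F–A: 1; C–A: 1.
All other pairs contribute 0.
Summing the contributions gives betweenness(I) = 9/2.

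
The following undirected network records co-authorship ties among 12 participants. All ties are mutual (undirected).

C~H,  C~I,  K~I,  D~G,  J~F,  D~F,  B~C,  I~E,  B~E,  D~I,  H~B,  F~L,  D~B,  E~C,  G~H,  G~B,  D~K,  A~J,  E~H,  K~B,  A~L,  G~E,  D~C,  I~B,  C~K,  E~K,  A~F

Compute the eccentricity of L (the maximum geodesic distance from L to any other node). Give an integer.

Distances from L: A:1, B:3, C:3, D:2, E:4, F:1, G:3, H:4, I:3, J:2, K:3.
The largest is 4 (to E and H), so the eccentricity of L is 4.

4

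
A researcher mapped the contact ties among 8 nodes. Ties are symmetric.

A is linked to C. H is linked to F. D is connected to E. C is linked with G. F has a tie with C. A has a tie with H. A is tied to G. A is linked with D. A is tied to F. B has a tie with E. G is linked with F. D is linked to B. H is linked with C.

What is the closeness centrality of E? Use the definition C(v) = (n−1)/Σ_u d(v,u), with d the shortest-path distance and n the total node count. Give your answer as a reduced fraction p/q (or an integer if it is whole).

Distances from E: A:2, B:1, C:3, D:1, F:3, G:3, H:3. Sum = 16.
n = 8, so closeness = 7/16.

7/16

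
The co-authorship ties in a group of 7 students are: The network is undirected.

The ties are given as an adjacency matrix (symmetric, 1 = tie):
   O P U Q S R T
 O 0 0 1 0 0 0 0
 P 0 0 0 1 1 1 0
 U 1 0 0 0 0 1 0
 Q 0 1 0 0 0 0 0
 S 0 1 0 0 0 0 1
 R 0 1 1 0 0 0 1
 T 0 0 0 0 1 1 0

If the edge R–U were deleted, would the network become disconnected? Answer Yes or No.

Yes

Without the R–U edge there is no alternate route between R and U, so the network disconnects. It is a bridge.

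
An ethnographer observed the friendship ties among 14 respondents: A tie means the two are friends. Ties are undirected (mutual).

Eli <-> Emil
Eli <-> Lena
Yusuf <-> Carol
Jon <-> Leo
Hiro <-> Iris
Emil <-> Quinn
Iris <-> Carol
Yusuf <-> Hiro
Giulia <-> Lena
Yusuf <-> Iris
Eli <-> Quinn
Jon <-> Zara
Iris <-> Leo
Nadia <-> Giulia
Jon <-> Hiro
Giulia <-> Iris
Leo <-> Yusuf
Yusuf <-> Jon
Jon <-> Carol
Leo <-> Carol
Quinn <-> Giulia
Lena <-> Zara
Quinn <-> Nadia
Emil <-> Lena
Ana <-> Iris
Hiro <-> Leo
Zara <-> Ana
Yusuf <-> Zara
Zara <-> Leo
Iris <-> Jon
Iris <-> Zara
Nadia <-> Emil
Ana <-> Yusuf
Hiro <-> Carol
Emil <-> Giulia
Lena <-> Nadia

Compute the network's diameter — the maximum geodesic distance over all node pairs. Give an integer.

4

Eccentricity of each node (its greatest distance to any other): Ana:3, Carol:4, Eli:4, Emil:3, Giulia:2, Hiro:4, Iris:3, Jon:3, Lena:3, Leo:3, Nadia:3, Quinn:3, Yusuf:3, Zara:3.
The maximum eccentricity is 4, realized for instance by the pair Eli–Hiro via Eli – Quinn – Giulia – Iris – Hiro. So the diameter is 4.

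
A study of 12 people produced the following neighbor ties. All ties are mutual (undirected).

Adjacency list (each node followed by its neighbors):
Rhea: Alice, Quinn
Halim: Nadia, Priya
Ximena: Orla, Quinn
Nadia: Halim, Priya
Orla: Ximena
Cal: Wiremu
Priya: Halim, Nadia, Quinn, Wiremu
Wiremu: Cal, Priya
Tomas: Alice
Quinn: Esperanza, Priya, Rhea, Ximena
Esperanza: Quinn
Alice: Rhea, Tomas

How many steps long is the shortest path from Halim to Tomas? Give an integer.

5

One shortest route is Halim – Priya – Quinn – Rhea – Alice – Tomas, which uses 5 edges, and at distance 4 from Halim we only reach {Alice, Orla}, which does not include Tomas. So d(Halim,Tomas) = 5.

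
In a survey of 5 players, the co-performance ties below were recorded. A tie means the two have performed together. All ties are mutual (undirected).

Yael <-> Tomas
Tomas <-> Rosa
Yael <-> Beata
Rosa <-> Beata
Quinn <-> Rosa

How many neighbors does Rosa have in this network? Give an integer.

Rosa is directly tied to Beata, Quinn, and Tomas. That is 3 neighbors, so the degree of Rosa is 3.

3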